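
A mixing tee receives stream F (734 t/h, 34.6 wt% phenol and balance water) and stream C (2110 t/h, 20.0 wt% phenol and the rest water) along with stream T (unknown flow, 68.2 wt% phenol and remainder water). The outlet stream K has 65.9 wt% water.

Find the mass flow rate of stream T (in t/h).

Let T be the unknown flow. Total out = 2844 + T.
water balance: 2168 + 0.318·T = 0.659·(2844 + T)
(0.318 − 0.659)·T = 0.659×2844 − 2168 = -293.84
T = -293.84 / -0.341 = 861.7 t/h

861.7 t/h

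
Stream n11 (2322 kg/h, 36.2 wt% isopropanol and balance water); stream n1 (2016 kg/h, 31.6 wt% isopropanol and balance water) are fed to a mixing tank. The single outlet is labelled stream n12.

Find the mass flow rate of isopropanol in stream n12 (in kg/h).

1478 kg/h

isopropanol out = isopropanol in = 2322×0.362 + 2016×0.316 = 1477.6 kg/h.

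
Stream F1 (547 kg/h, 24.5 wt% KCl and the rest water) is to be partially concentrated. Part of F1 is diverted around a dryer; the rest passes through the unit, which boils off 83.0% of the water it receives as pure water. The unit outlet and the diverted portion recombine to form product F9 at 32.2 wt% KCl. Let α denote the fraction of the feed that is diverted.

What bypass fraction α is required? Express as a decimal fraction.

All 547×0.245 = 134.01 kg/h of KCl reaches F9, so F9 = 134.01/0.322 = 416.2 kg/h and vapour = 130.8 kg/h.
The evaporator receives (1−α)·547 of feed at 0.755 water and removes 0.830 of that water:
0.830×0.755×(1−α)×547 = 130.8
(1−α) = 130.8/342.78 = 0.3816;  α = 0.6184.

0.618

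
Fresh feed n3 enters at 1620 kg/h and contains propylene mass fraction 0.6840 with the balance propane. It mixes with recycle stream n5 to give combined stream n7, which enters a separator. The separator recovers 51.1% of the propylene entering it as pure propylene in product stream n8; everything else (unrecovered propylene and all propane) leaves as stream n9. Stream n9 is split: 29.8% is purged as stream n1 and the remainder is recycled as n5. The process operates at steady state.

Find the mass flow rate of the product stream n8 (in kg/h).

862.2 kg/h

propylene in n7: m_A = 1620×0.684 + (1−0.298)·(1−0.511)·m_A, so m_A = 1108.1/0.6567 = 1687.3 kg/h.
Product n8 = 0.511×1687.3 = 862.2 kg/h.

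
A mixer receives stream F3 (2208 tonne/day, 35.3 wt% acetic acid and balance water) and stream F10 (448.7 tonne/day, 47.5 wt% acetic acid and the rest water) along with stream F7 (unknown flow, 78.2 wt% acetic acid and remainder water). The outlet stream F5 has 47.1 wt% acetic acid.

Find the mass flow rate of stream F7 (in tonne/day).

Let F7 be the unknown flow. Total out = 2656.7 + F7.
acetic acid balance: 992.56 + 0.782·F7 = 0.471·(2656.7 + F7)
(0.782 − 0.471)·F7 = 0.471×2656.7 − 992.56 = 258.75
F7 = 258.75 / 0.311 = 831.99 tonne/day

832 tonne/day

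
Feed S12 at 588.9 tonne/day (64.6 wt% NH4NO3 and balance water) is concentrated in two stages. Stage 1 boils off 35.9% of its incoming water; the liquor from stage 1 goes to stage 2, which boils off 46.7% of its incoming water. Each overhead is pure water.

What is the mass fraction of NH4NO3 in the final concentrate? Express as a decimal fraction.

0.842

water in feed = 588.9×0.354 = 208.47 tonne/day.
After stage 1: water left = (1−0.359)×208.47 = 133.63; stream total = 514.06 tonne/day.
After stage 2: water left = (1−0.467)×133.63 = 71.225; final concentrate = 451.65 tonne/day.
NH4NO3 fraction = 380.43/451.65 = 0.842.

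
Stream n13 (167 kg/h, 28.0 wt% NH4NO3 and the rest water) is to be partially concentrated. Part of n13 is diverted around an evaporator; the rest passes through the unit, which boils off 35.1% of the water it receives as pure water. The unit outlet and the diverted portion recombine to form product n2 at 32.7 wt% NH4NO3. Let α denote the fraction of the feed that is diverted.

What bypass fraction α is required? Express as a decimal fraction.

0.431

All 167×0.280 = 46.76 kg/h of NH4NO3 reaches n2, so n2 = 46.76/0.327 = 143 kg/h and vapour = 24.003 kg/h.
The evaporator receives (1−α)·167 of feed at 0.720 water and removes 0.351 of that water:
0.351×0.720×(1−α)×167 = 24.003
(1−α) = 24.003/42.204 = 0.5687;  α = 0.4313.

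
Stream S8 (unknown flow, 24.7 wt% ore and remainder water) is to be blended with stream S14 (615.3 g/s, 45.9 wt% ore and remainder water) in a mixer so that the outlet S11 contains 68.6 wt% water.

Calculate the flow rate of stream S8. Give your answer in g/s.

Let S8 be the unknown flow. Total out = 615.3 + S8.
water balance: 332.88 + 0.753·S8 = 0.686·(615.3 + S8)
(0.753 − 0.686)·S8 = 0.686×615.3 − 332.88 = 89.219
S8 = 89.219 / 0.067 = 1331.6 g/s

1332 g/s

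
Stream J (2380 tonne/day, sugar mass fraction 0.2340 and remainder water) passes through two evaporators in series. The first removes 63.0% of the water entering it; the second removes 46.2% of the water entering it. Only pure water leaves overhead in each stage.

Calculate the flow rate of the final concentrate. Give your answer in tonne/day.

water in feed = 2380×0.766 = 1823.1 tonne/day.
After stage 1: water left = (1−0.630)×1823.1 = 674.54; stream total = 1231.5 tonne/day.
After stage 2: water left = (1−0.462)×674.54 = 362.9; final concentrate = 919.82 tonne/day.

919.8 tonne/day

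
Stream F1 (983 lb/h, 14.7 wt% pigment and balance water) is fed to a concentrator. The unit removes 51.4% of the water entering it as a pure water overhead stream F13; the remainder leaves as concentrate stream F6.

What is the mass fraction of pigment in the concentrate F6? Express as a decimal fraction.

pigment is not removed: 983×0.147 = 144.5 lb/h of pigment enters F6.
water entering = 983×0.853 = 838.5 lb/h; overhead removed = 0.514×838.5 = 430.99 lb/h.
Concentrate = 983 − 430.99 = 552.01 lb/h.
Mass fraction = 144.5/552.01 = 0.262.

0.262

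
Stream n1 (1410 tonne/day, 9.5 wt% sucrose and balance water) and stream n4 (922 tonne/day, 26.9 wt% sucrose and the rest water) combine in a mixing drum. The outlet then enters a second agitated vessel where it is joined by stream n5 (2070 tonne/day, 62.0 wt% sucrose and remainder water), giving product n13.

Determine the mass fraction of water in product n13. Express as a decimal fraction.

0.622

Overall, product flow = 4402 tonne/day.
water in = 1410×0.905 + 922×0.731 + 2070×0.380 = 2736.6 tonne/day.
water fraction in n13 = 0.622.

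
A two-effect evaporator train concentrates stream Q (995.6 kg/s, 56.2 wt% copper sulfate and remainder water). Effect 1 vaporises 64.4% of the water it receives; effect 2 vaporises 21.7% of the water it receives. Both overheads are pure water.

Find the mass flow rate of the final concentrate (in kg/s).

water in feed = 995.6×0.438 = 436.07 kg/s.
After stage 1: water left = (1−0.644)×436.07 = 155.24; stream total = 714.77 kg/s.
After stage 2: water left = (1−0.217)×155.24 = 121.55; final concentrate = 681.08 kg/s.

681.1 kg/s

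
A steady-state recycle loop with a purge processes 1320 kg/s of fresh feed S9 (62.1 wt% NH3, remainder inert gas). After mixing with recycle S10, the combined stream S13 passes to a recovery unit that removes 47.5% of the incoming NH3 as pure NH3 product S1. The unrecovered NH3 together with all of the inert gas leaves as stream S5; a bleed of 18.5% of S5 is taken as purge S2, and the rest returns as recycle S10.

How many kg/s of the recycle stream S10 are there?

inert gas enters only via S9 and leaves only via the purge: 1320×0.379 = 0.185×(inert gas in S5), and the recovery unit passes all inert gas, so inert gas in S13 = inert gas in S5 = 2704.2 kg/s.
NH3 in S13: m_A = 1320×0.621 + (1−0.185)·(1−0.475)·m_A, so m_A = 819.72/0.5721 = 1432.8 kg/s.
S5 = (1−0.475)×1432.8 + 2704.2 = 3456.4 kg/s.
Recycle S10 = (1−0.185)×3456.4 = 2817 kg/s.

2817 kg/s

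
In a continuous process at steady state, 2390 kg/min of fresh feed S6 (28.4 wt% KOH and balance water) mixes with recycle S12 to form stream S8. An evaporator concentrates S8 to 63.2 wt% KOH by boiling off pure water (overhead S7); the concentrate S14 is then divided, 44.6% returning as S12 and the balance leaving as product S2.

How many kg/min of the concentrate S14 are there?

Overall KOH balance (none leaves overhead): KOH in fresh feed = KOH in product, i.e. 2390×0.284 = (1−0.446)·S14·0.632.
S14 = 678.76/(0.632×0.554) = 1938.6 kg/min.

1939 kg/min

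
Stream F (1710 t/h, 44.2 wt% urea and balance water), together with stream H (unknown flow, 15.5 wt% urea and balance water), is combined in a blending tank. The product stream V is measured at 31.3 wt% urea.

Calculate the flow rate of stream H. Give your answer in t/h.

1396 t/h

Let H be the unknown flow. Total out = 1710 + H.
urea balance: 755.82 + 0.155·H = 0.313·(1710 + H)
(0.155 − 0.313)·H = 0.313×1710 − 755.82 = -220.59
H = -220.59 / -0.158 = 1396.1 t/h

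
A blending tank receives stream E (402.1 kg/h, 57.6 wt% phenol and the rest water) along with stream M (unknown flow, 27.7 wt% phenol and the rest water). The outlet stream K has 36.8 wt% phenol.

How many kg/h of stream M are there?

Let M be the unknown flow. Total out = 402.1 + M.
phenol balance: 231.61 + 0.277·M = 0.368·(402.1 + M)
(0.277 − 0.368)·M = 0.368×402.1 − 231.61 = -83.637
M = -83.637 / -0.091 = 919.09 kg/h

919.1 kg/h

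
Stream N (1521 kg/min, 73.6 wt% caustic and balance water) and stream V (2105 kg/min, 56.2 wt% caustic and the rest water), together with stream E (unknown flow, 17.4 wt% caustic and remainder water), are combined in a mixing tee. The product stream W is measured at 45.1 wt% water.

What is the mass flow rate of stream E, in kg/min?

831.4 kg/min

Let E be the unknown flow. Total out = 3626 + E.
water balance: 1323.5 + 0.826·E = 0.451·(3626 + E)
(0.826 − 0.451)·E = 0.451×3626 − 1323.5 = 311.79
E = 311.79 / 0.375 = 831.45 kg/min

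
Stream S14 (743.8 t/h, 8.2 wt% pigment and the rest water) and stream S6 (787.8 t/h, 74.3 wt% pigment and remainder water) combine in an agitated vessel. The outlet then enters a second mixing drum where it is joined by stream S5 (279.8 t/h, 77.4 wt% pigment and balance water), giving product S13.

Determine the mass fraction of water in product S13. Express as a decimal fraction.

0.5236

Overall, product flow = 1811.4 t/h.
water in = 743.8×0.918 + 787.8×0.257 + 279.8×0.226 = 948.51 t/h.
water fraction in S13 = 0.5236.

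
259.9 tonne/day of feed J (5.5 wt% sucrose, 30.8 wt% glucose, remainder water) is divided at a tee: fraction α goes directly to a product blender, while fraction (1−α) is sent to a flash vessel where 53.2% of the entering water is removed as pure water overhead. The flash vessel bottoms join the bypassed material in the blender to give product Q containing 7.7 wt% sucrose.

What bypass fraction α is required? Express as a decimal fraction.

All 259.9×0.055 = 14.294 tonne/day of sucrose reaches Q, so Q = 14.294/0.077 = 185.64 tonne/day and vapour = 74.257 tonne/day.
The evaporator receives (1−α)·259.9 of feed at 0.637 water and removes 0.532 of that water:
0.532×0.637×(1−α)×259.9 = 74.257
(1−α) = 74.257/88.076 = 0.8431;  α = 0.1569.

0.157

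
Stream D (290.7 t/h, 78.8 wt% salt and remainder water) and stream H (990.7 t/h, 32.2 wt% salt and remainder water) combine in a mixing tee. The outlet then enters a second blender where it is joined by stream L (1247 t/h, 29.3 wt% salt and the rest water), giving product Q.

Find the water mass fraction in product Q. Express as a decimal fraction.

0.639

Overall, product flow = 2528.4 t/h.
water in = 290.7×0.212 + 990.7×0.678 + 1247×0.707 = 1615 t/h.
water fraction in Q = 0.639.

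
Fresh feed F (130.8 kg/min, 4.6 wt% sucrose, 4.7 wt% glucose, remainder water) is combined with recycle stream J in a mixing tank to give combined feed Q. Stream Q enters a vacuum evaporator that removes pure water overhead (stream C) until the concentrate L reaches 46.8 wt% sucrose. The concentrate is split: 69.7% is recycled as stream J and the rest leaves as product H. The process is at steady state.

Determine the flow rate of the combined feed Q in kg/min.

Overall sucrose balance (none leaves overhead): sucrose in fresh feed = sucrose in product, i.e. 130.8×0.046 = (1−0.697)·L·0.468.
L = 6.0168/(0.468×0.303) = 42.43 kg/min.
Recycle J = 0.697×42.43 = 29.574 kg/min.
Combined feed Q = 130.8 + 29.574 = 160.37 kg/min.

160.4 kg/min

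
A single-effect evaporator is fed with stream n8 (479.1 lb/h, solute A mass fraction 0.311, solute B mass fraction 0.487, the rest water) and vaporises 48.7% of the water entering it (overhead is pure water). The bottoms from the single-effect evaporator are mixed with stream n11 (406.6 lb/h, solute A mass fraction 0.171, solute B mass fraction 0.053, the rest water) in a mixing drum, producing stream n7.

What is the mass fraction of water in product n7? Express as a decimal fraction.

Vapour removed = 0.487×0.202×479.1 = 47.131 lb/h; concentrate = 431.97 lb/h.
water reaching the mixer = 49.647 (from concentrate) + 406.6×0.776 = 365.17 lb/h.
Product flow = 431.97 + 406.6 = 838.57 lb/h; water fraction = 0.435.

0.435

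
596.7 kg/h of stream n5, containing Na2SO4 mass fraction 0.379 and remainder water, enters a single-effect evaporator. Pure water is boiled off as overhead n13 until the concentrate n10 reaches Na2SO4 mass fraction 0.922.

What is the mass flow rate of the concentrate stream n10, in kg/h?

Na2SO4 is conserved: 596.7×0.379 = 226.15 kg/h all reports to the concentrate.
Concentrate = 226.15/(target fraction) = 245.28 kg/h.

245.3 kg/h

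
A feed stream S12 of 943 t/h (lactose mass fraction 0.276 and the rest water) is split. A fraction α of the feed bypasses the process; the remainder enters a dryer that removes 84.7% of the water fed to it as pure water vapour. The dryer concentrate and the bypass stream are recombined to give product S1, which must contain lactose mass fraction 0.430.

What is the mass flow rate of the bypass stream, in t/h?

392.3 t/h

All 943×0.276 = 260.27 t/h of lactose reaches S1, so S1 = 260.27/0.430 = 605.27 t/h and vapour = 337.73 t/h.
The evaporator receives (1−α)·943 of feed at 0.724 water and removes 0.847 of that water:
0.847×0.724×(1−α)×943 = 337.73
(1−α) = 337.73/578.27 = 0.5840;  α = 0.4160.
Bypass flow = 0.4160×943 = 392.27 t/h.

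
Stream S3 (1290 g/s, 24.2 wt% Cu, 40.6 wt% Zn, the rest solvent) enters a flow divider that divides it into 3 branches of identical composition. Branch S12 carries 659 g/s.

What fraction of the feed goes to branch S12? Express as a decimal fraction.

Fraction to S12 = 659/1290 = 0.5109.

0.511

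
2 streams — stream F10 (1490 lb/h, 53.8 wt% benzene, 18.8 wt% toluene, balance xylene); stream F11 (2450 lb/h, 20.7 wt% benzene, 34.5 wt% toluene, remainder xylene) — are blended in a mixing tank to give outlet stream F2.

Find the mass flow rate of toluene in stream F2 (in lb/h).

toluene out = toluene in = 1490×0.188 + 2450×0.345 = 1125.4 lb/h.

1125 lb/h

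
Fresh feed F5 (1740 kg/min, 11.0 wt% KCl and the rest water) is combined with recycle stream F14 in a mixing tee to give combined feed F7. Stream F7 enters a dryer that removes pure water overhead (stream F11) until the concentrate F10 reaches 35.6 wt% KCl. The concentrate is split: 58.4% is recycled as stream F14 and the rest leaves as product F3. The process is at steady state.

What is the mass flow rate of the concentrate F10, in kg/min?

1292 kg/min

Overall KCl balance (none leaves overhead): KCl in fresh feed = KCl in product, i.e. 1740×0.110 = (1−0.584)·F10·0.356.
F10 = 191.4/(0.356×0.416) = 1292.4 kg/min.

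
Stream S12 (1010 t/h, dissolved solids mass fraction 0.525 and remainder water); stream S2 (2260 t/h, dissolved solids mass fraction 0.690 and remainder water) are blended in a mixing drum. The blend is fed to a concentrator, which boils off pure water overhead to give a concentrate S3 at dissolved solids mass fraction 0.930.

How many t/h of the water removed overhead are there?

1023 t/h

dissolved solids entering = 1010×0.525 + 2260×0.690 = 2089.6 t/h.
All dissolved solids reports to S3, so S3 = 2089.6/0.930 = 2246.9 t/h.
Total feed = 3270 t/h; overhead = 3270 − 2246.9 = 1023.1 t/h.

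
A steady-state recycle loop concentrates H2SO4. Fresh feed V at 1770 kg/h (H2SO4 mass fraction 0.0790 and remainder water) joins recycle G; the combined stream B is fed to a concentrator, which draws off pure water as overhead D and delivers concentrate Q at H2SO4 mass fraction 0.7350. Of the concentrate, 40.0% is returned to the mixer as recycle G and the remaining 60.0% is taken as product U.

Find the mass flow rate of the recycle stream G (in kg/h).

Overall H2SO4 balance (none leaves overhead): H2SO4 in fresh feed = H2SO4 in product, i.e. 1770×0.079 = (1−0.400)·Q·0.735.
Q = 139.83/(0.735×0.600) = 317.07 kg/h.
Recycle G = 0.400×317.07 = 126.83 kg/h.

126.8 kg/h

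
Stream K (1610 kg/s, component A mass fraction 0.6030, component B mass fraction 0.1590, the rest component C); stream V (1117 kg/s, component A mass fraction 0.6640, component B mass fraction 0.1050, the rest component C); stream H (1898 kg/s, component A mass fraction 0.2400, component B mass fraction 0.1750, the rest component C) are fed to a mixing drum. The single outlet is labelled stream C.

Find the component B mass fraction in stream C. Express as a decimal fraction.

Total flow out = 1610 + 1117 + 1898 = 4625 kg/s.
component B in = 1610×0.159 + 1117×0.105 + 1898×0.175 = 705.42 kg/s.
component B mass fraction in C = 705.42/4625 = 0.1525.

0.1525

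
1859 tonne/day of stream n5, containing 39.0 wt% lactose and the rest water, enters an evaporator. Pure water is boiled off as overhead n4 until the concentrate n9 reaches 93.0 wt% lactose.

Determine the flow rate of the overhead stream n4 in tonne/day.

lactose is conserved: 1859×0.390 = 725.01 tonne/day all reports to the concentrate.
Concentrate = 725.01/(target fraction) = 779.58 tonne/day.
Overhead = 1859 − 779.58 = 1079.4 tonne/day.

1079 tonne/day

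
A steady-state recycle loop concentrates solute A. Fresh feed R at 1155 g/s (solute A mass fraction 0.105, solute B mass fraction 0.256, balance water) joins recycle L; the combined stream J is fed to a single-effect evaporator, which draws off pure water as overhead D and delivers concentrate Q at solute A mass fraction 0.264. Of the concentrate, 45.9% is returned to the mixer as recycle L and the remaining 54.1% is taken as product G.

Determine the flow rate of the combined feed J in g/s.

Overall solute A balance (none leaves overhead): solute A in fresh feed = solute A in product, i.e. 1155×0.105 = (1−0.459)·Q·0.264.
Q = 121.27/(0.264×0.541) = 849.12 g/s.
Recycle L = 0.459×849.12 = 389.75 g/s.
Combined feed J = 1155 + 389.75 = 1544.7 g/s.

1545 g/s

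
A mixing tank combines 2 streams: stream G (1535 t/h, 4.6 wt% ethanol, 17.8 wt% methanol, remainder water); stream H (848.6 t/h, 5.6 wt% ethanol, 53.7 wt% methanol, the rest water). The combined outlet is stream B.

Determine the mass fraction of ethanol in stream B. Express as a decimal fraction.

Total flow out = 1535 + 848.6 = 2383.6 t/h.
ethanol in = 1535×0.046 + 848.6×0.056 = 118.13 t/h.
ethanol mass fraction in B = 118.13/2383.6 = 0.050.

0.050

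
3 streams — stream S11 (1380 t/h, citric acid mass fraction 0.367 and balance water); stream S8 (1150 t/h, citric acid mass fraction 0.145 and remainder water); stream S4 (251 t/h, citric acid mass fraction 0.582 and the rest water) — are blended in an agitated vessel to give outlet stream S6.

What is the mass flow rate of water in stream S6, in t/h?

1962 t/h

water out = water in = 1380×0.633 + 1150×0.855 + 251×0.418 = 1961.7 t/h.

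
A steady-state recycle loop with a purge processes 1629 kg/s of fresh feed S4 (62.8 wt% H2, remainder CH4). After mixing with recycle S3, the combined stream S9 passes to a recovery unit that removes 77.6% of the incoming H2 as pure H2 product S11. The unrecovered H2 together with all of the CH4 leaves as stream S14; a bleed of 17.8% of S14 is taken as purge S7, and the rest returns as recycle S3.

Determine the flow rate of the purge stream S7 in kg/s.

CH4 enters only via S4 and leaves only via the purge: 1629×0.372 = 0.178×(CH4 in S14), and the recovery unit passes all CH4, so CH4 in S9 = CH4 in S14 = 3404.4 kg/s.
H2 in S9: m_A = 1629×0.628 + (1−0.178)·(1−0.776)·m_A, so m_A = 1023/0.8159 = 1253.9 kg/s.
S14 = (1−0.776)×1253.9 + 3404.4 = 3685.3 kg/s.
Purge S7 = 0.178×3685.3 = 655.98 kg/s.

656 kg/s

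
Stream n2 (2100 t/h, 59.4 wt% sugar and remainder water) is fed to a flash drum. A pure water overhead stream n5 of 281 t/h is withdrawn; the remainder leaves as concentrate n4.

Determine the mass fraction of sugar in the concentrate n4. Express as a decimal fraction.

0.6858

sugar is not removed: 2100×0.594 = 1247.4 t/h of sugar enters n4.
Concentrate = 2100 − 281 = 1819 t/h.
Mass fraction = 1247.4/1819 = 0.6858.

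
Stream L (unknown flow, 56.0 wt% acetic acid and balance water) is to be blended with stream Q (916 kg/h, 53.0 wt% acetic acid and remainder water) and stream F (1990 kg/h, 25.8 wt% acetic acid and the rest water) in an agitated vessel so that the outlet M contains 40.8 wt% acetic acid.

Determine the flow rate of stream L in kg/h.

Let L be the unknown flow. Total out = 2906 + L.
acetic acid balance: 998.9 + 0.560·L = 0.408·(2906 + L)
(0.560 − 0.408)·L = 0.408×2906 − 998.9 = 186.75
L = 186.75 / 0.152 = 1228.6 kg/h

1229 kg/h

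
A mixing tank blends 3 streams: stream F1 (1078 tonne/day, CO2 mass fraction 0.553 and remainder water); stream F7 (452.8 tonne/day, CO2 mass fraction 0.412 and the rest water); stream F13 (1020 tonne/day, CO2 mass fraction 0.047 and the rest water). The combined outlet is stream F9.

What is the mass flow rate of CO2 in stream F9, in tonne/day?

CO2 out = CO2 in = 1078×0.553 + 452.8×0.412 + 1020×0.047 = 830.63 tonne/day.

830.6 tonne/day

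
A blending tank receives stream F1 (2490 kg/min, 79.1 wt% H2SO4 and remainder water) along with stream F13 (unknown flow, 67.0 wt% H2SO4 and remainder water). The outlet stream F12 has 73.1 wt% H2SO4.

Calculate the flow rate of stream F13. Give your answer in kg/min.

Let F13 be the unknown flow. Total out = 2490 + F13.
H2SO4 balance: 1969.6 + 0.670·F13 = 0.731·(2490 + F13)
(0.670 − 0.731)·F13 = 0.731×2490 − 1969.6 = -149.4
F13 = -149.4 / -0.061 = 2449.2 kg/min

2449 kg/min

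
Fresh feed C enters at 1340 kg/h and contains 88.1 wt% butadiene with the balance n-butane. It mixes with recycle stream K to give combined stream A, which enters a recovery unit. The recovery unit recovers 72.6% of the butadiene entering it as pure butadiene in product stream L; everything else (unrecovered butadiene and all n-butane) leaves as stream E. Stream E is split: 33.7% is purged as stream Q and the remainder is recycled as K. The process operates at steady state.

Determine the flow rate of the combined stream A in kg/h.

1916 kg/h

n-butane enters only via C and leaves only via the purge: 1340×0.119 = 0.337×(n-butane in E), and the recovery unit passes all n-butane, so n-butane in A = n-butane in E = 473.18 kg/h.
butadiene in A: m_A = 1340×0.881 + (1−0.337)·(1−0.726)·m_A, so m_A = 1180.5/0.8183 = 1442.6 kg/h.
A = 1442.6 + 473.18 = 1915.8 kg/h.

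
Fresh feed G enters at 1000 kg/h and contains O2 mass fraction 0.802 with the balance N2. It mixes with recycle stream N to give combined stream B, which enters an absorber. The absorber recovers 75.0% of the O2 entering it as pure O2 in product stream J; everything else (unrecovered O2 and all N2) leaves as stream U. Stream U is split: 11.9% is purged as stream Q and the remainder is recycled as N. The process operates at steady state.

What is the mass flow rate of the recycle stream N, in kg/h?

N2 enters only via G and leaves only via the purge: 1000×0.198 = 0.119×(N2 in U), and the absorber passes all N2, so N2 in B = N2 in U = 1663.9 kg/h.
O2 in B: m_A = 1000×0.802 + (1−0.119)·(1−0.750)·m_A, so m_A = 802/0.7797 = 1028.5 kg/h.
U = (1−0.750)×1028.5 + 1663.9 = 1921 kg/h.
Recycle N = (1−0.119)×1921 = 1692.4 kg/h.

1692 kg/h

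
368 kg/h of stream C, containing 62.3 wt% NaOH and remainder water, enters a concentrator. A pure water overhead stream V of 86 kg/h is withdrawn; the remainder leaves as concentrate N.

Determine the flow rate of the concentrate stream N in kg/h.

282 kg/h

Concentrate = 368 − 86 = 282 kg/h.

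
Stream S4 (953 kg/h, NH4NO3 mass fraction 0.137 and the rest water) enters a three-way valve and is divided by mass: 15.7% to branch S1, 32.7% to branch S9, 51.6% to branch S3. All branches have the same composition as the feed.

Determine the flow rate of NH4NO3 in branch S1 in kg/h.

20.5 kg/h

Branch S1 total = 0.157×953 = 149.62 kg/h.
NH4NO3 in S1 = 0.137×149.62 = 20.498 kg/h.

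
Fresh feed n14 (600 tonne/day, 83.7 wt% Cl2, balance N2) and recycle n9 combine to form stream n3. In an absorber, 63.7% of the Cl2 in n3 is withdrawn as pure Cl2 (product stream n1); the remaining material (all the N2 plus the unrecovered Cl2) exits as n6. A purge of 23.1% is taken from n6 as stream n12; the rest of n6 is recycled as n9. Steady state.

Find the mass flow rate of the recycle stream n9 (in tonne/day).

N2 enters only via n14 and leaves only via the purge: 600×0.163 = 0.231×(N2 in n6), and the absorber passes all N2, so N2 in n3 = N2 in n6 = 423.38 tonne/day.
Cl2 in n3: m_A = 600×0.837 + (1−0.231)·(1−0.637)·m_A, so m_A = 502.2/0.7209 = 696.67 tonne/day.
n6 = (1−0.637)×696.67 + 423.38 = 676.27 tonne/day.
Recycle n9 = (1−0.231)×676.27 = 520.05 tonne/day.

520.1 tonne/day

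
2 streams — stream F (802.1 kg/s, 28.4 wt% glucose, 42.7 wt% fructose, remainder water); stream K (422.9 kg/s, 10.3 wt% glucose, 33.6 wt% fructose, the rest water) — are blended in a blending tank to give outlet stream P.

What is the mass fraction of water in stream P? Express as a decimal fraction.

Total flow out = 802.1 + 422.9 = 1225 kg/s.
water in = 802.1×0.289 + 422.9×0.561 = 469.05 kg/s.
water mass fraction in P = 469.05/1225 = 0.383.

0.383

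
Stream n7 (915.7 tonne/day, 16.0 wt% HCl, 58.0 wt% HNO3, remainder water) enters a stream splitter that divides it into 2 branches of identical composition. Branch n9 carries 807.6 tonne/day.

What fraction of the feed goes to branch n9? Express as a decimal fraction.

0.882

Fraction to n9 = 807.6/915.7 = 0.8819.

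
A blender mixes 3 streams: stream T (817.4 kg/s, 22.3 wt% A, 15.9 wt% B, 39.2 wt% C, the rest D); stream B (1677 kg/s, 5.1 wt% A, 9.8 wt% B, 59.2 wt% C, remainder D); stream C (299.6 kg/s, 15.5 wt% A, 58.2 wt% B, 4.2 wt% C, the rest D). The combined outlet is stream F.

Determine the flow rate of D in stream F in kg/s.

D out = D in = 817.4×0.226 + 1677×0.259 + 299.6×0.221 = 685.29 kg/s.

685.3 kg/s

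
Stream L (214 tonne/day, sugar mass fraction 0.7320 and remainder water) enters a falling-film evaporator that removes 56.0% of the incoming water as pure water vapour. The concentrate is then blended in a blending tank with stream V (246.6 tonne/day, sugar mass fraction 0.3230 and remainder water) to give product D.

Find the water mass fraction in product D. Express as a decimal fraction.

0.4485

Vapour removed = 0.560×0.268×214 = 32.117 tonne/day; concentrate = 181.88 tonne/day.
water reaching the mixer = 25.235 (from concentrate) + 246.6×0.677 = 192.18 tonne/day.
Product flow = 181.88 + 246.6 = 428.48 tonne/day; water fraction = 0.4485.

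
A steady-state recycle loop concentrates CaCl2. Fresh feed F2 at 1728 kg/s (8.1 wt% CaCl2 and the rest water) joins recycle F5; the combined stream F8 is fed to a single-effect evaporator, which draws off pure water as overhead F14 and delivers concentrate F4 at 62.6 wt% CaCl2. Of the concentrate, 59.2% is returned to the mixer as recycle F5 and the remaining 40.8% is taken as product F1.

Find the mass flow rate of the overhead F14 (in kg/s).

Overall CaCl2 balance (none leaves overhead): CaCl2 in fresh feed = CaCl2 in product, i.e. 1728×0.081 = (1−0.592)·F4·0.626.
F4 = 139.97/(0.626×0.408) = 548.02 kg/s.
Recycle F5 = 0.592×548.02 = 324.43 kg/s.
Combined feed F8 = 1728 + 324.43 = 2052.4 kg/s.
Overhead F14 = F8 − F4 = 2052.4 − 548.02 = 1504.4 kg/s.

1504 kg/s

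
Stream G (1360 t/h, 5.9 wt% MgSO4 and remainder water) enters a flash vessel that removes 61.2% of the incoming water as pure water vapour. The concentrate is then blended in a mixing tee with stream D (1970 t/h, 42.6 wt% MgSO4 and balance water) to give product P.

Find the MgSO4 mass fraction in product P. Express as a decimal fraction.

Vapour removed = 0.612×0.941×1360 = 783.21 t/h; concentrate = 576.79 t/h.
MgSO4 reaching the mixer = 80.24 (from concentrate) + 1970×0.426 = 919.46 t/h.
Product flow = 576.79 + 1970 = 2546.8 t/h; MgSO4 fraction = 0.361.

0.361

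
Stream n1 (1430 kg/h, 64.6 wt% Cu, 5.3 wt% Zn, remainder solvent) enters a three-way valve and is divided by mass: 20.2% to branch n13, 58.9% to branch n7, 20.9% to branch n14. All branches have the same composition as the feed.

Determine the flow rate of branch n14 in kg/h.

298.9 kg/h

Branch n14 flow = 0.209×1430 = 298.87 kg/h.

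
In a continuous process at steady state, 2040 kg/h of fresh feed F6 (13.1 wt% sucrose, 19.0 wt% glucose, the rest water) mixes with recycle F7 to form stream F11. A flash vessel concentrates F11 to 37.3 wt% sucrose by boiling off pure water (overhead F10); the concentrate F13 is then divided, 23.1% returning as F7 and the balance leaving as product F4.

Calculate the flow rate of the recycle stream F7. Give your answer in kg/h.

215.2 kg/h

Overall sucrose balance (none leaves overhead): sucrose in fresh feed = sucrose in product, i.e. 2040×0.131 = (1−0.231)·F13·0.373.
F13 = 267.24/(0.373×0.769) = 931.68 kg/h.
Recycle F7 = 0.231×931.68 = 215.22 kg/h.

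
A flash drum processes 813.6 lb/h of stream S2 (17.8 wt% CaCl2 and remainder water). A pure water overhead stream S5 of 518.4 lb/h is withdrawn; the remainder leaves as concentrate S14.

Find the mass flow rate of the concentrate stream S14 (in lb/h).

Concentrate = 813.6 − 518.4 = 295.2 lb/h.

295.2 lb/h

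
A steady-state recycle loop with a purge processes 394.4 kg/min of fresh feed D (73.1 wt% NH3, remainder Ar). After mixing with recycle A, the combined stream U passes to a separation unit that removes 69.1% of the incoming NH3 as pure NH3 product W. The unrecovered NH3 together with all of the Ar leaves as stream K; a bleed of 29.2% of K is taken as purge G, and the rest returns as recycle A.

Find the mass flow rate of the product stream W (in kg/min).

NH3 in U: m_A = 394.4×0.731 + (1−0.292)·(1−0.691)·m_A, so m_A = 288.31/0.7812 = 369.04 kg/min.
Product W = 0.691×369.04 = 255.01 kg/min.

255 kg/min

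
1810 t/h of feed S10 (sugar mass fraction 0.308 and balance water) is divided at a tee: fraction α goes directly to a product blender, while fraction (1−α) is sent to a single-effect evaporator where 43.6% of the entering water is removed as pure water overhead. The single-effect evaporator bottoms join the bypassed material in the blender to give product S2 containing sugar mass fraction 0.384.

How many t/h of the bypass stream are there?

622.7 t/h

All 1810×0.308 = 557.48 t/h of sugar reaches S2, so S2 = 557.48/0.384 = 1451.8 t/h and vapour = 358.23 t/h.
The evaporator receives (1−α)·1810 of feed at 0.692 water and removes 0.436 of that water:
0.436×0.692×(1−α)×1810 = 358.23
(1−α) = 358.23/546.1 = 0.6560;  α = 0.3440.
Bypass flow = 0.3440×1810 = 622.68 t/h.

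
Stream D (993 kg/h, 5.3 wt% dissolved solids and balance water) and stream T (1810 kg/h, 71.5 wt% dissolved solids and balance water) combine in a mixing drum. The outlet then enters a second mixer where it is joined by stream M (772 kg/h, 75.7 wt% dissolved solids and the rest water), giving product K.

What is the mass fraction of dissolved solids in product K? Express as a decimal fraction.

Overall, product flow = 3575 kg/h.
dissolved solids in = 993×0.053 + 1810×0.715 + 772×0.757 = 1931.2 kg/h.
dissolved solids fraction in K = 0.540.

0.540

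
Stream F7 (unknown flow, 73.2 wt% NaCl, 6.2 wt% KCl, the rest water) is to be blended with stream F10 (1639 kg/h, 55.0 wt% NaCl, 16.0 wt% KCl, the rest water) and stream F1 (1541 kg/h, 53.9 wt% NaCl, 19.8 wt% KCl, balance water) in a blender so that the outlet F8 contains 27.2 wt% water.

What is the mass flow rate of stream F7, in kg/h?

236.9 kg/h

Let F7 be the unknown flow. Total out = 3180 + F7.
water balance: 880.59 + 0.206·F7 = 0.272·(3180 + F7)
(0.206 − 0.272)·F7 = 0.272×3180 − 880.59 = -15.633
F7 = -15.633 / -0.066 = 236.86 kg/h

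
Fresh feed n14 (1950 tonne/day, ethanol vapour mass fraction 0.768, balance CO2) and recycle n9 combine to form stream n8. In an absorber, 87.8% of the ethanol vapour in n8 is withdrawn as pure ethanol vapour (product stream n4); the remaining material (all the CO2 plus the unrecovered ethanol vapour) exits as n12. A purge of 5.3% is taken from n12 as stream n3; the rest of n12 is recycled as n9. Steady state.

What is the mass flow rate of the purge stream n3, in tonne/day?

CO2 enters only via n14 and leaves only via the purge: 1950×0.232 = 0.053×(CO2 in n12), and the absorber passes all CO2, so CO2 in n8 = CO2 in n12 = 8535.8 tonne/day.
ethanol vapour in n8: m_A = 1950×0.768 + (1−0.053)·(1−0.878)·m_A, so m_A = 1497.6/0.8845 = 1693.2 tonne/day.
n12 = (1−0.878)×1693.2 + 8535.8 = 8742.4 tonne/day.
Purge n3 = 0.053×8742.4 = 463.35 tonne/day.

463.3 tonne/day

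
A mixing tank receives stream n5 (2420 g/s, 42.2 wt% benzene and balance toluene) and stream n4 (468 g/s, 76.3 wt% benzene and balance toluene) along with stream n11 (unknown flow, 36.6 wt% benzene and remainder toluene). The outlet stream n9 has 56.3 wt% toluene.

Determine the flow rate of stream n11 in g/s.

Let n11 be the unknown flow. Total out = 2888 + n11.
toluene balance: 1509.7 + 0.634·n11 = 0.563·(2888 + n11)
(0.634 − 0.563)·n11 = 0.563×2888 − 1509.7 = 116.27
n11 = 116.27 / 0.071 = 1637.6 g/s

1638 g/s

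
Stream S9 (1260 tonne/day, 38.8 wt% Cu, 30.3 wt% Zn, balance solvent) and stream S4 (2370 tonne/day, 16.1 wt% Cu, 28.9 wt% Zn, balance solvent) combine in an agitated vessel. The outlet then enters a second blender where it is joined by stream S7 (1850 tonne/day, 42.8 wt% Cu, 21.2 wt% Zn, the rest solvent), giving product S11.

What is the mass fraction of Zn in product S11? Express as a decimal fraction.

Overall, product flow = 5480 tonne/day.
Zn in = 1260×0.303 + 2370×0.289 + 1850×0.212 = 1458.9 tonne/day.
Zn fraction in S11 = 0.2662.

0.2662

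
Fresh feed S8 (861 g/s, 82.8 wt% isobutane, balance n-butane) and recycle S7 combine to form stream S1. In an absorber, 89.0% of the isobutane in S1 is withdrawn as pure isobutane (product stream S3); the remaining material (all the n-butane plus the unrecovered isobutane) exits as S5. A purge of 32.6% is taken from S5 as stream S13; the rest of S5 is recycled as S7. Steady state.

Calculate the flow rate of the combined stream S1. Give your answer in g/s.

1224 g/s

n-butane enters only via S8 and leaves only via the purge: 861×0.172 = 0.326×(n-butane in S5), and the absorber passes all n-butane, so n-butane in S1 = n-butane in S5 = 454.27 g/s.
isobutane in S1: m_A = 861×0.828 + (1−0.326)·(1−0.890)·m_A, so m_A = 712.91/0.9259 = 770 g/s.
S1 = 770 + 454.27 = 1224.3 g/s.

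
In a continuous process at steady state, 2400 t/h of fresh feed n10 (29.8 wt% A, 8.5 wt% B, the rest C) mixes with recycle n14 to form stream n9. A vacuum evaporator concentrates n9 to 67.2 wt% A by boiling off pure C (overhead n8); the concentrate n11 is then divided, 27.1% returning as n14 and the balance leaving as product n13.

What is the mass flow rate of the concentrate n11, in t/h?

Overall A balance (none leaves overhead): A in fresh feed = A in product, i.e. 2400×0.298 = (1−0.271)·n11·0.672.
n11 = 715.2/(0.672×0.729) = 1459.9 t/h.

1460 t/h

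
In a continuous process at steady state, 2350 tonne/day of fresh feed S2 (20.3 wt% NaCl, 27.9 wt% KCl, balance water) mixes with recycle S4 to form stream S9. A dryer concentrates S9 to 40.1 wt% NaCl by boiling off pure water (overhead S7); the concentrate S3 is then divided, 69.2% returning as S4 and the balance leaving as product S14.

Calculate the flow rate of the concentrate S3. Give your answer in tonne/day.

3863 tonne/day

Overall NaCl balance (none leaves overhead): NaCl in fresh feed = NaCl in product, i.e. 2350×0.203 = (1−0.692)·S3·0.401.
S3 = 477.05/(0.401×0.308) = 3862.5 tonne/day.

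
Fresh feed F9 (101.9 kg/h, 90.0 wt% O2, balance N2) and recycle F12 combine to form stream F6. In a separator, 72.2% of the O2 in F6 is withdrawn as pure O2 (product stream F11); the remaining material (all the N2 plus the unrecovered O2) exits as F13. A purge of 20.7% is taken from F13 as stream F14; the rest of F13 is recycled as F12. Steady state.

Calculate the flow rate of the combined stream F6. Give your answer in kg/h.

N2 enters only via F9 and leaves only via the purge: 101.9×0.100 = 0.207×(N2 in F13), and the separator passes all N2, so N2 in F6 = N2 in F13 = 49.227 kg/h.
O2 in F6: m_A = 101.9×0.900 + (1−0.207)·(1−0.722)·m_A, so m_A = 91.71/0.7795 = 117.65 kg/h.
F6 = 117.65 + 49.227 = 166.87 kg/h.

166.9 kg/h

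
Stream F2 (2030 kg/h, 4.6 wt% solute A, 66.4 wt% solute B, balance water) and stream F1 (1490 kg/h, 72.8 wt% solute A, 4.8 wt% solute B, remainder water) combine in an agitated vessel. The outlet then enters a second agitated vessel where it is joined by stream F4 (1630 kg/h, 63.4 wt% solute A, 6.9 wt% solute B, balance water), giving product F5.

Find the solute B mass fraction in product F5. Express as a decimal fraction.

0.2975

Overall, product flow = 5150 kg/h.
solute B in = 2030×0.664 + 1490×0.048 + 1630×0.069 = 1531.9 kg/h.
solute B fraction in F5 = 0.2975.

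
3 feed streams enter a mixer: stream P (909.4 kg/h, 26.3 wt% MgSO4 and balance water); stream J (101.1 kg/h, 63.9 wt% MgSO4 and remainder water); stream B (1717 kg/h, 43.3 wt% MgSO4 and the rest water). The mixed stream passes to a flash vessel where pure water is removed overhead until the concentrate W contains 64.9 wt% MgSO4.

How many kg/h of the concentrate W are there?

1614 kg/h

MgSO4 entering = 909.4×0.263 + 101.1×0.639 + 1717×0.433 = 1047.2 kg/h.
All MgSO4 reports to W, so W = 1047.2/0.649 = 1613.6 kg/h.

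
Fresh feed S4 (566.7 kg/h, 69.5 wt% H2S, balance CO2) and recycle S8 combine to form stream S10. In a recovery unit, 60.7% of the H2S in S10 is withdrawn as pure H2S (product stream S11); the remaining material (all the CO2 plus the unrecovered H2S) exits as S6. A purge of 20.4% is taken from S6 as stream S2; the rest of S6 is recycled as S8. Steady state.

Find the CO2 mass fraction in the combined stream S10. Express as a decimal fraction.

0.596

CO2 enters only via S4 and leaves only via the purge: 566.7×0.305 = 0.204×(CO2 in S6), and the recovery unit passes all CO2, so CO2 in S10 = CO2 in S6 = 847.27 kg/h.
H2S in S10: m_A = 566.7×0.695 + (1−0.204)·(1−0.607)·m_A, so m_A = 393.86/0.6872 = 573.16 kg/h.
S10 = 573.16 + 847.27 = 1420.4 kg/h.
CO2 fraction in S10 = 847.27/1420.4 = 0.596.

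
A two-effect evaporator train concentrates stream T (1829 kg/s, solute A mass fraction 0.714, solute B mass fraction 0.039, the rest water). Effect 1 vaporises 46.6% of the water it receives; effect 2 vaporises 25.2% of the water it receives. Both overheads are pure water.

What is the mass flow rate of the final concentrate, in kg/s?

water in feed = 1829×0.247 = 451.76 kg/s.
After stage 1: water left = (1−0.466)×451.76 = 241.24; stream total = 1618.5 kg/s.
After stage 2: water left = (1−0.252)×241.24 = 180.45; final concentrate = 1557.7 kg/s.

1558 kg/s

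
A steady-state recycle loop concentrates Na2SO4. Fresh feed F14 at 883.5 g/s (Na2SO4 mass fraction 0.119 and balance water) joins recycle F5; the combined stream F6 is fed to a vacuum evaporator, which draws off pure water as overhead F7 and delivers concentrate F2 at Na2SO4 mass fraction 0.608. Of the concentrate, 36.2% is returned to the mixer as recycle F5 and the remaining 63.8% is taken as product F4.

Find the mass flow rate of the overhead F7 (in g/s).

Overall Na2SO4 balance (none leaves overhead): Na2SO4 in fresh feed = Na2SO4 in product, i.e. 883.5×0.119 = (1−0.362)·F2·0.608.
F2 = 105.14/(0.608×0.638) = 271.04 g/s.
Recycle F5 = 0.362×271.04 = 98.116 g/s.
Combined feed F6 = 883.5 + 98.116 = 981.62 g/s.
Overhead F7 = F6 − F2 = 981.62 − 271.04 = 710.58 g/s.

710.6 g/s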